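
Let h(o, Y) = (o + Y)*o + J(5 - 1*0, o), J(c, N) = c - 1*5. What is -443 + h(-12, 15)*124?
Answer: -4907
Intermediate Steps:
J(c, N) = -5 + c (J(c, N) = c - 5 = -5 + c)
h(o, Y) = o*(Y + o) (h(o, Y) = (o + Y)*o + (-5 + (5 - 1*0)) = (Y + o)*o + (-5 + (5 + 0)) = o*(Y + o) + (-5 + 5) = o*(Y + o) + 0 = o*(Y + o))
-443 + h(-12, 15)*124 = -443 - 12*(15 - 12)*124 = -443 - 12*3*124 = -443 - 36*124 = -443 - 4464 = -4907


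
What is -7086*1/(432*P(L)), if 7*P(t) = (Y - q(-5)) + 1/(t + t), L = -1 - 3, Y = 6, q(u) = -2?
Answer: -1181/81 ≈ -14.580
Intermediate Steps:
L = -4
P(t) = 8/7 + 1/(14*t) (P(t) = ((6 - 1*(-2)) + 1/(t + t))/7 = ((6 + 2) + 1/(2*t))/7 = (8 + 1/(2*t))/7 = 8/7 + 1/(14*t))
-7086*1/(432*P(L)) = -7086*(-7/(54*(1 + 16*(-4)))) = -7086*(-7/(54*(1 - 64))) = -7086/((((1/14)*(-1/4)*(-63))*(-24))*(-18)) = -7086/(((9/8)*(-24))*(-18)) = -7086/((-27*(-18))) = -7086/486 = -7086*1/486 = -1181/81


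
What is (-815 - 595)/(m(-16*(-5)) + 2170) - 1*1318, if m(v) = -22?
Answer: -472079/358 ≈ -1318.7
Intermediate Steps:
(-815 - 595)/(m(-16*(-5)) + 2170) - 1*1318 = (-815 - 595)/(-22 + 2170) - 1*1318 = -1410/2148 - 1318 = -1410*1/2148 - 1318 = -235/358 - 1318 = -472079/358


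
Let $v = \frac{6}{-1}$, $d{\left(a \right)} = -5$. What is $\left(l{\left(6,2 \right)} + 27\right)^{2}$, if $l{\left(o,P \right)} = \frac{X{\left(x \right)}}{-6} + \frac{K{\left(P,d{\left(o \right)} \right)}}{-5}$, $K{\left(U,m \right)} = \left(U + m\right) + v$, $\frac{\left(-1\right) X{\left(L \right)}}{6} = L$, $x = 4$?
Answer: $\frac{26896}{25} \approx 1075.8$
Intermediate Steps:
$v = -6$ ($v = 6 \left(-1\right) = -6$)
$X{\left(L \right)} = - 6 L$
$K{\left(U,m \right)} = -6 + U + m$ ($K{\left(U,m \right)} = \left(U + m\right) - 6 = -6 + U + m$)
$l{\left(o,P \right)} = \frac{31}{5} - \frac{P}{5}$ ($l{\left(o,P \right)} = \frac{\left(-6\right) 4}{-6} + \frac{-6 + P - 5}{-5} = \left(-24\right) \left(- \frac{1}{6}\right) + \left(-11 + P\right) \left(- \frac{1}{5}\right) = 4 - \left(- \frac{11}{5} + \frac{P}{5}\right) = \frac{31}{5} - \frac{P}{5}$)
$\left(l{\left(6,2 \right)} + 27\right)^{2} = \left(\left(\frac{31}{5} - \frac{2}{5}\right) + 27\right)^{2} = \left(\frac{29}{5} + 27\right)^{2} = \left(\frac{164}{5}\right)^{2} = \frac{26896}{25}$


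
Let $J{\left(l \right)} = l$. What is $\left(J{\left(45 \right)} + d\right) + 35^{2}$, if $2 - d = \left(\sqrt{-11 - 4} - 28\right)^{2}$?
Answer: $503 + 56 i \sqrt{15} \approx 503.0 + 216.89 i$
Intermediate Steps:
$d = 2 - \left(-28 + i \sqrt{15}\right)^{2}$ ($d = 2 - \left(\sqrt{-11 - 4} - 28\right)^{2} = 2 - \left(\sqrt{-15} - 28\right)^{2} = 2 - \left(i \sqrt{15} - 28\right)^{2} = 2 - \left(-28 + i \sqrt{15}\right)^{2} \approx -767.0 + 216.89 i$)
$\left(J{\left(45 \right)} + d\right) + 35^{2} = \left(45 - \left(767 - 56 i \sqrt{15}\right)\right) + 35^{2} = \left(-722 + 56 i \sqrt{15}\right) + 1225 = 503 + 56 i \sqrt{15}$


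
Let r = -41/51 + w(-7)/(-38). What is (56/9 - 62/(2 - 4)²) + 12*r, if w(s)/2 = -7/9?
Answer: -107173/5814 ≈ -18.434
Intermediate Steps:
w(s) = -14/9 (w(s) = 2*(-7/9) = -14/9)
r = -2218/2907 (r = -41/51 - 14/9/(-38) = -41*1/51 - 14/9*(-1/38) = -41/51 + 7/171 = -2218/2907 ≈ -0.76299)
(56/9 - 62/(2 - 4)²) + 12*r = (56/9 - 62/(2 - 4)²) + 12*(-2218/2907) = (56*(⅑) - 62/((-2)²)) - 8872/969 = (56/9 - 62/4) - 8872/969 = (56/9 - 62*¼) - 8872/969 = (56/9 - 31/2) - 8872/969 = -167/18 - 8872/969 = -107173/5814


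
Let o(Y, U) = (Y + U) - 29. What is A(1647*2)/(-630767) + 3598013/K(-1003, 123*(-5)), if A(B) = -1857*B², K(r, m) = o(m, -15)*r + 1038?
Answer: 13341381636384751/417577215505 ≈ 31950.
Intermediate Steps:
o(Y, U) = -29 + U + Y (o(Y, U) = (U + Y) - 29 = -29 + U + Y)
K(r, m) = 1038 + r*(-44 + m) (K(r, m) = (-29 - 15 + m)*r + 1038 = (-44 + m)*r + 1038 = r*(-44 + m) + 1038 = 1038 + r*(-44 + m))
A(1647*2)/(-630767) + 3598013/K(-1003, 123*(-5)) = -1857*(1647*2)²/(-630767) + 3598013/(1038 - 1003*(-44 + 123*(-5))) = -1857*3294²*(-1/630767) + 3598013/(1038 - 1003*(-44 - 615)) = -1857*10850436*(-1/630767) + 3598013/(1038 - 1003*(-659)) = -20149259652*(-1/630767) + 3598013/(1038 + 660977) = 20149259652/630767 + 3598013/662015 = 13341381636384751/417577215505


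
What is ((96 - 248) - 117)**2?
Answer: 72361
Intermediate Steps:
((96 - 248) - 117)**2 = (-152 - 117)**2 = (-269)**2 = 72361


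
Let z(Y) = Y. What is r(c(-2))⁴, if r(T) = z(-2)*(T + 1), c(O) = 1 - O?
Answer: 4096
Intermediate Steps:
r(T) = -2 - 2*T (r(T) = -2*(T + 1) = -2*(1 + T) = -2 - 2*T)
r(c(-2))⁴ = (-2 - 2*(1 - 1*(-2)))⁴ = (-2 - 2*(1 + 2))⁴ = (-2 - 2*3)⁴ = (-2 - 6)⁴ = (-8)⁴ = 4096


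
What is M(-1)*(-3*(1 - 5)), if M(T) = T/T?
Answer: 12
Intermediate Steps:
M(T) = 1
M(-1)*(-3*(1 - 5)) = 1*(-3*(1 - 5)) = 1*(-3*(-4)) = 1*12 = 12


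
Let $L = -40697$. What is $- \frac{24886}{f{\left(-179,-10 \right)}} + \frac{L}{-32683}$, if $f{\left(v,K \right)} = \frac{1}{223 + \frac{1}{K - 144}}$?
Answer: $- \frac{1995086891480}{359513} \approx -5.5494 \cdot 10^{6}$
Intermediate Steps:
$f{\left(v,K \right)} = \frac{1}{223 + \frac{1}{-144 + K}}$
$- \frac{24886}{f{\left(-179,-10 \right)}} + \frac{L}{-32683} = - \frac{24886}{\frac{1}{-32111 + 223 \left(-10\right)} \left(-144 - 10\right)} - \frac{40697}{-32683} = - \frac{24886}{\frac{1}{-32111 - 2230} \left(-154\right)} - - \frac{40697}{32683} = - \frac{24886}{\frac{1}{-34341} \left(-154\right)} + \frac{40697}{32683} = - \frac{24886}{\left(- \frac{1}{34341}\right) \left(-154\right)} + \frac{40697}{32683} = - \frac{24886}{\frac{154}{34341}} + \frac{40697}{32683} = \left(-24886\right) \frac{34341}{154} + \frac{40697}{32683} = - \frac{427305063}{77} + \frac{40697}{32683} = - \frac{1995086891480}{359513}$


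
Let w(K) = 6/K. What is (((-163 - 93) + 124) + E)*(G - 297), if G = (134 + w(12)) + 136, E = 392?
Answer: -6890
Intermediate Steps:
G = 541/2 (G = (134 + 6/12) + 136 = (134 + 6*(1/12)) + 136 = (134 + ½) + 136 = 269/2 + 136 = 541/2 ≈ 270.50)
(((-163 - 93) + 124) + E)*(G - 297) = (((-163 - 93) + 124) + 392)*(541/2 - 297) = ((-256 + 124) + 392)*(-53/2) = (-132 + 392)*(-53/2) = 260*(-53/2) = -6890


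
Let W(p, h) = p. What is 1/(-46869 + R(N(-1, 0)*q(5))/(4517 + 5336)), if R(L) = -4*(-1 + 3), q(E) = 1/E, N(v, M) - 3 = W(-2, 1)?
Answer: -9853/461800265 ≈ -2.1336e-5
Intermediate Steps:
N(v, M) = 1 (N(v, M) = 3 - 2 = 1)
R(L) = -8 (R(L) = -4*2 = -8)
1/(-46869 + R(N(-1, 0)*q(5))/(4517 + 5336)) = 1/(-46869 - 8/(4517 + 5336)) = 1/(-46869 - 8/9853) = 1/(-461800265/9853) = -9853/461800265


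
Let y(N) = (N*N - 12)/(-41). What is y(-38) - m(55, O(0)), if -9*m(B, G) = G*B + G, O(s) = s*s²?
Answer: -1432/41 ≈ -34.927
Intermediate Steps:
O(s) = s³
m(B, G) = -G/9 - B*G/9 (m(B, G) = -(G*B + G)/9 = -(B*G + G)/9 = -(G + B*G)/9 = -G/9 - B*G/9)
y(N) = 12/41 - N²/41 (y(N) = (N² - 12)*(-1/41) = (-12 + N²)*(-1/41) = 12/41 - N²/41)
y(-38) - m(55, O(0)) = (12/41 - 1/41*(-38)²) - (-1)*0³*(1 + 55)/9 = (12/41 - 1/41*1444) - (-1)*0*56/9 = (12/41 - 1444/41) - 1*0 = -1432/41 + 0 = -1432/41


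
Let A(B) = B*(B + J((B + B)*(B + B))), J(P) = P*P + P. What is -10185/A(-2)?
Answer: 679/36 ≈ 18.861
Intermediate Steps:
J(P) = P + P**2 (J(P) = P**2 + P = P + P**2)
A(B) = B*(B + 4*B**2*(1 + 4*B**2)) (A(B) = B*(B + ((B + B)*(B + B))*(1 + (B + B)*(B + B))) = B*(B + ((2*B)*(2*B))*(1 + (2*B)*(2*B))) = B*(B + (4*B**2)*(1 + 4*B**2)) = B*(B + 4*B**2*(1 + 4*B**2)))
-10185/A(-2) = -10185*1/(4*(1 + 4*(-2) + 16*(-2)**3)) = -10185*1/(4*(1 - 8 + 16*(-8))) = -10185*1/(4*(1 - 8 - 128)) = -10185/(4*(-135)) = -10185/(-540) = -10185*(-1/540) = 679/36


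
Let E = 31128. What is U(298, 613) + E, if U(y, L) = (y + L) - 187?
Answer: 31852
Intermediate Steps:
U(y, L) = -187 + L + y (U(y, L) = (L + y) - 187 = -187 + L + y)
U(298, 613) + E = (-187 + 613 + 298) + 31128 = 724 + 31128 = 31852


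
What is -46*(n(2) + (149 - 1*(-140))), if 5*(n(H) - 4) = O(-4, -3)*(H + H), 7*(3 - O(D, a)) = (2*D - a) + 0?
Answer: -476514/35 ≈ -13615.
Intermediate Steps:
O(D, a) = 3 - 2*D/7 + a/7 (O(D, a) = 3 - ((2*D - a) + 0)/7 = 3 - ((-a + 2*D) + 0)/7 = 3 - (-a + 2*D)/7 = 3 + (-2*D/7 + a/7) = 3 - 2*D/7 + a/7)
n(H) = 4 + 52*H/35 (n(H) = 4 + ((3 - 2/7*(-4) + (⅐)*(-3))*(H + H))/5 = 4 + ((3 + 8/7 - 3/7)*(2*H))/5 = 4 + (26*(2*H)/7)/5 = 4 + (52*H/7)/5 = 4 + 52*H/35)
-46*(n(2) + (149 - 1*(-140))) = -46*((4 + (52/35)*2) + (149 - 1*(-140))) = -46*((4 + 104/35) + (149 + 140)) = -46*(244/35 + 289) = -46*10359/35 = -476514/35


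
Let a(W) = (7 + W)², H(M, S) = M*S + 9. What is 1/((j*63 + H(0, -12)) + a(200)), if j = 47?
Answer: 1/45819 ≈ 2.1825e-5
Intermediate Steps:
H(M, S) = 9 + M*S
1/((j*63 + H(0, -12)) + a(200)) = 1/((47*63 + (9 + 0*(-12))) + (7 + 200)²) = 1/((2961 + (9 + 0)) + 207²) = 1/((2961 + 9) + 42849) = 1/(2970 + 42849) = 1/45819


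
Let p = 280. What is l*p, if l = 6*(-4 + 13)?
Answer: 15120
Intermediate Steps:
l = 54 (l = 6*9 = 54)
l*p = 54*280 = 15120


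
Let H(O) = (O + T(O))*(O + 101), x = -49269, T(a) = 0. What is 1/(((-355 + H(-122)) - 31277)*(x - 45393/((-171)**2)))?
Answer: 57/81640812580 ≈ 6.9818e-10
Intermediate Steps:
H(O) = O*(101 + O) (H(O) = (O + 0)*(O + 101) = O*(101 + O))
1/(((-355 + H(-122)) - 31277)*(x - 45393/((-171)**2))) = 1/(((-355 - 122*(101 - 122)) - 31277)*(-49269 - 45393/((-171)**2))) = 1/(((-355 - 122*(-21)) - 31277)*(-49269 - 45393/29241)) = 1/(((-355 + 2562) - 31277)*(-49269 - 45393*1/29241)) = 1/((2207 - 31277)*(-49269 - 15131/9747)) = 1/(-29070*(-480240074/9747)) = 1/(81640812580/57) = 57/81640812580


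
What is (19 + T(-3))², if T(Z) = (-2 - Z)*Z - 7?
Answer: 81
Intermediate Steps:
T(Z) = -7 + Z*(-2 - Z) (T(Z) = Z*(-2 - Z) - 7 = -7 + Z*(-2 - Z))
(19 + T(-3))² = (19 + (-7 - 1*(-3)² - 2*(-3)))² = (19 + (-7 - 1*9 + 6))² = (19 + (-7 - 9 + 6))² = (19 - 10)² = 9² = 81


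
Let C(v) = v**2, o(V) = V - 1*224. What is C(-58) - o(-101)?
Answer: 3689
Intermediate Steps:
o(V) = -224 + V (o(V) = V - 224 = -224 + V)
C(-58) - o(-101) = (-58)**2 - (-224 - 101) = 3364 - 1*(-325) = 3364 + 325 = 3689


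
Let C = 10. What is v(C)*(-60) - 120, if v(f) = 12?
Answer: -840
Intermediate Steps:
v(C)*(-60) - 120 = 12*(-60) - 120 = -720 - 120 = -840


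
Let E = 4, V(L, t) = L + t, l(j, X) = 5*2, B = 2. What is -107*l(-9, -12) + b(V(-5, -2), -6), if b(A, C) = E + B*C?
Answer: -1078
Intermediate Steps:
l(j, X) = 10
b(A, C) = 4 + 2*C
-107*l(-9, -12) + b(V(-5, -2), -6) = -107*10 + (4 + 2*(-6)) = -1070 + (4 - 12) = -1070 - 8 = -1078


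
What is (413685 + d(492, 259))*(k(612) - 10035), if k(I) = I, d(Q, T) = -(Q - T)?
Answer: -3895958196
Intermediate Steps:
d(Q, T) = T - Q
(413685 + d(492, 259))*(k(612) - 10035) = (413685 + (259 - 1*492))*(612 - 10035) = (413685 + (259 - 492))*(-9423) = (413685 - 233)*(-9423) = 413452*(-9423) = -3895958196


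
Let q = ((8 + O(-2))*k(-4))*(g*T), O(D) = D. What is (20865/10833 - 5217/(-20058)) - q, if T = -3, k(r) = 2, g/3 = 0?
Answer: 52780659/24143146 ≈ 2.1862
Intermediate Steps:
g = 0 (g = 3*0 = 0)
q = 0 (q = ((8 - 2)*2)*(0*(-3)) = (6*2)*0 = 12*0 = 0)
(20865/10833 - 5217/(-20058)) - q = (20865/10833 - 5217/(-20058)) - 1*0 = (20865*(1/10833) - 5217*(-1/20058)) + 0 = (6955/3611 + 1739/6686) + 0 = 52780659/24143146 + 0 = 52780659/24143146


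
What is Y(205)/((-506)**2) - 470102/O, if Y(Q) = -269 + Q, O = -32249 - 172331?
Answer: 15043742819/6547480610 ≈ 2.2976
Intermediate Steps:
O = -204580
Y(205)/((-506)**2) - 470102/O = (-269 + 205)/((-506)**2) - 470102/(-204580) = -64/256036 - 470102*(-1/204580) = -64*1/256036 + 235051/102290 = -16/64009 + 235051/102290 = 15043742819/6547480610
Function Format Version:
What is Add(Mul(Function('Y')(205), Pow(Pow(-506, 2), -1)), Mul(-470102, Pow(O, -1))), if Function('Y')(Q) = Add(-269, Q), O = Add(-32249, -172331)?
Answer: Rational(15043742819, 6547480610) ≈ 2.2976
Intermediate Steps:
O = -204580
Add(Mul(Function('Y')(205), Pow(Pow(-506, 2), -1)), Mul(-470102, Pow(O, -1))) = Add(Mul(Add(-269, 205), Pow(Pow(-506, 2), -1)), Mul(-470102, Pow(-204580, -1))) = Add(Mul(-64, Pow(256036, -1)), Mul(-470102, Rational(-1, 204580))) = Add(Mul(-64, Rational(1, 256036)), Rational(235051, 102290)) = Add(Rational(-16, 64009), Rational(235051, 102290)) = Rational(15043742819, 6547480610)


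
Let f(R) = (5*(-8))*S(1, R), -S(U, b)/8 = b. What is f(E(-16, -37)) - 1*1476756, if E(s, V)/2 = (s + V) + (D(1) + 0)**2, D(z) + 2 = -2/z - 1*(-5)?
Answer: -1510036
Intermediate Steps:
D(z) = 3 - 2/z (D(z) = -2 + (-2/z - 1*(-5)) = -2 + (-2/z + 5) = -2 + (5 - 2/z) = 3 - 2/z)
S(U, b) = -8*b
E(s, V) = 2 + 2*V + 2*s (E(s, V) = 2*((s + V) + ((3 - 2/1) + 0)**2) = 2*((V + s) + ((3 - 2*1) + 0)**2) = 2*((V + s) + ((3 - 2) + 0)**2) = 2*((V + s) + (1 + 0)**2) = 2*((V + s) + 1**2) = 2*((V + s) + 1) = 2*(1 + V + s) = 2 + 2*V + 2*s)
f(R) = 320*R (f(R) = (5*(-8))*(-8*R) = -(-320)*R = 320*R)
f(E(-16, -37)) - 1*1476756 = 320*(2 + 2*(-37) + 2*(-16)) - 1*1476756 = 320*(2 - 74 - 32) - 1476756 = 320*(-104) - 1476756 = -33280 - 1476756 = -1510036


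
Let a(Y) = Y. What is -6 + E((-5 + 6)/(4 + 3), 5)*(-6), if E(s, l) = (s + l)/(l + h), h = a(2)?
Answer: -510/49 ≈ -10.408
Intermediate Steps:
h = 2
E(s, l) = (l + s)/(2 + l) (E(s, l) = (s + l)/(l + 2) = (l + s)/(2 + l))
-6 + E((-5 + 6)/(4 + 3), 5)*(-6) = -6 + ((5 + (-5 + 6)/(4 + 3))/(2 + 5))*(-6) = -6 + ((5 + 1/7)/7)*(-6) = -6 + ((5 + 1*(⅐))/7)*(-6) = -6 + ((5 + ⅐)/7)*(-6) = -6 + ((⅐)*(36/7))*(-6) = -6 + (36/49)*(-6) = -6 - 216/49 = -510/49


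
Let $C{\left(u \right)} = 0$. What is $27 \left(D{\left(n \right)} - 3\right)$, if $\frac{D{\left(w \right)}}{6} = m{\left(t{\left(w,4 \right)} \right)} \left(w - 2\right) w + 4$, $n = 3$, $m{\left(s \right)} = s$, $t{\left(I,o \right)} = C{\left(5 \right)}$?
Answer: $567$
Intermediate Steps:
$t{\left(I,o \right)} = 0$
$D{\left(w \right)} = 24$ ($D{\left(w \right)} = 6 \left(0 \left(w - 2\right) w + 4\right) = 6 \left(0 \left(-2 + w\right) w + 4\right) = 6 \left(0 w \left(-2 + w\right) + 4\right) = 6 \left(0 + 4\right) = 6 \cdot 4 = 24$)
$27 \left(D{\left(n \right)} - 3\right) = 27 \left(24 - 3\right) = 27 \cdot 21 = 567$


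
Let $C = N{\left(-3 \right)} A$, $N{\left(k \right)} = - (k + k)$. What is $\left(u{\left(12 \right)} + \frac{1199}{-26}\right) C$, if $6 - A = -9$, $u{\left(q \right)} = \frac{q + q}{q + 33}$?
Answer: $- \frac{53331}{13} \approx -4102.4$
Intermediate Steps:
$N{\left(k \right)} = - 2 k$
$u{\left(q \right)} = \frac{2 q}{33 + q}$
$A = 15$ ($A = 6 - -9 = 6 + 9 = 15$)
$C = 90$ ($C = \left(-2\right) \left(-3\right) 15 = 6 \cdot 15 = 90$)
$\left(u{\left(12 \right)} + \frac{1199}{-26}\right) C = \left(2 \cdot 12 \frac{1}{33 + 12} + \frac{1199}{-26}\right) 90 = \left(2 \cdot 12 \cdot \frac{1}{45} + 1199 \left(- \frac{1}{26}\right)\right) 90 = \left(2 \cdot 12 \cdot \frac{1}{45} - \frac{1199}{26}\right) 90 = \left(\frac{8}{15} - \frac{1199}{26}\right) 90 = \left(- \frac{17777}{390}\right) 90 = - \frac{53331}{13}$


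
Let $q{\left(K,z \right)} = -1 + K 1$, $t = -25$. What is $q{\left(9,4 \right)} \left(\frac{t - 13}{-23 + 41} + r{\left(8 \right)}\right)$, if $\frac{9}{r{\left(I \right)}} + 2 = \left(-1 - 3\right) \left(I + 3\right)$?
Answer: $- \frac{3820}{207} \approx -18.454$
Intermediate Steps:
$q{\left(K,z \right)} = -1 + K$
$r{\left(I \right)} = \frac{9}{-14 - 4 I}$ ($r{\left(I \right)} = \frac{9}{-2 + \left(-1 - 3\right) \left(I + 3\right)} = \frac{9}{-2 - 4 \left(3 + I\right)} = \frac{9}{-2 - \left(12 + 4 I\right)} = \frac{9}{-14 - 4 I}$)
$q{\left(9,4 \right)} \left(\frac{t - 13}{-23 + 41} + r{\left(8 \right)}\right) = \left(-1 + 9\right) \left(\frac{-25 - 13}{-23 + 41} - \frac{9}{14 + 4 \cdot 8}\right) = 8 \left(- \frac{38}{18} - \frac{9}{14 + 32}\right) = 8 \left(\left(-38\right) \frac{1}{18} - \frac{9}{46}\right) = 8 \left(- \frac{19}{9} - \frac{9}{46}\right) = 8 \left(- \frac{955}{414}\right) = - \frac{3820}{207}$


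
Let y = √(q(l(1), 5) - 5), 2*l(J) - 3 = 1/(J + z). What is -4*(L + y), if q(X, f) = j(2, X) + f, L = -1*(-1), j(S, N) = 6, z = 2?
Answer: -4 - 4*√6 ≈ -13.798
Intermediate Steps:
L = 1
l(J) = 3/2 + 1/(2*(2 + J)) (l(J) = 3/2 + 1/(2*(J + 2)) = 3/2 + 1/(2*(2 + J)))
q(X, f) = 6 + f
y = √6 (y = √((6 + 5) - 5) = √(11 - 5) = √6 ≈ 2.4495)
-4*(L + y) = -4*(1 + √6) = -4 - 4*√6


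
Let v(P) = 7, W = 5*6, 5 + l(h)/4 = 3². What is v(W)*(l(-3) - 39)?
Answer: -161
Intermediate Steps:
l(h) = 16 (l(h) = -20 + 4*3² = -20 + 4*9 = -20 + 36 = 16)
W = 30
v(W)*(l(-3) - 39) = 7*(16 - 39) = 7*(-23) = -161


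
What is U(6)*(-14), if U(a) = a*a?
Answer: -504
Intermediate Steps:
U(a) = a²
U(6)*(-14) = 6²*(-14) = 36*(-14) = -504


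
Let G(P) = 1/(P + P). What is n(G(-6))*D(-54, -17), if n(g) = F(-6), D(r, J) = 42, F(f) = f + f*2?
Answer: -756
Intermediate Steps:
F(f) = 3*f (F(f) = f + 2*f = 3*f)
G(P) = 1/(2*P)
n(g) = -18 (n(g) = 3*(-6) = -18)
n(G(-6))*D(-54, -17) = -18*42 = -756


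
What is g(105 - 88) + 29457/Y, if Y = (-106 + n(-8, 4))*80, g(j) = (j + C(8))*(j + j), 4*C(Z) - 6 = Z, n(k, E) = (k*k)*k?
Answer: 11476741/16480 ≈ 696.40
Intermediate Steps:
n(k, E) = k**3 (n(k, E) = k**2*k = k**3)
C(Z) = 3/2 + Z/4
g(j) = 2*j*(7/2 + j) (g(j) = (j + (3/2 + (1/4)*8))*(j + j) = (j + (3/2 + 2))*(2*j) = (j + 7/2)*(2*j) = (7/2 + j)*(2*j) = 2*j*(7/2 + j))
Y = -49440 (Y = (-106 + (-8)**3)*80 = (-106 - 512)*80 = -618*80 = -49440)
g(105 - 88) + 29457/Y = (105 - 88)*(7 + 2*(105 - 88)) + 29457/(-49440) = 17*(7 + 2*17) + 29457*(-1/49440) = 17*(7 + 34) - 9819/16480 = 17*41 - 9819/16480 = 697 - 9819/16480 = 11476741/16480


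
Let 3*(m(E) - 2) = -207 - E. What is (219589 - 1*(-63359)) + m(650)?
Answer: 847993/3 ≈ 2.8266e+5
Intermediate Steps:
m(E) = -67 - E/3 (m(E) = 2 + (-207 - E)/3 = 2 + (-69 - E/3) = -67 - E/3)
(219589 - 1*(-63359)) + m(650) = (219589 - 1*(-63359)) + (-67 - ⅓*650) = (219589 + 63359) + (-67 - 650/3) = 282948 - 851/3 = 847993/3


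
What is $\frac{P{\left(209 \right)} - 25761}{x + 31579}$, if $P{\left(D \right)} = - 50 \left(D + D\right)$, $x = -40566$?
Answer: $\frac{46661}{8987} \approx 5.1921$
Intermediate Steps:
$P{\left(D \right)} = - 100 D$ ($P{\left(D \right)} = - 50 \cdot 2 D = - 100 D$)
$\frac{P{\left(209 \right)} - 25761}{x + 31579} = \frac{\left(-100\right) 209 - 25761}{-40566 + 31579} = \frac{-20900 - 25761}{-8987} = \left(-46661\right) \left(- \frac{1}{8987}\right) = \frac{46661}{8987}$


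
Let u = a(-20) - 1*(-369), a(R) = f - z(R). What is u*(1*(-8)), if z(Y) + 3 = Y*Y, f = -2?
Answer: 240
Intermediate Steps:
z(Y) = -3 + Y**2 (z(Y) = -3 + Y*Y = -3 + Y**2)
a(R) = 1 - R**2 (a(R) = -2 - (-3 + R**2) = -2 + (3 - R**2) = 1 - R**2)
u = -30 (u = (1 - 1*(-20)**2) - 1*(-369) = (1 - 1*400) + 369 = (1 - 400) + 369 = -399 + 369 = -30)
u*(1*(-8)) = -30*(-8) = 240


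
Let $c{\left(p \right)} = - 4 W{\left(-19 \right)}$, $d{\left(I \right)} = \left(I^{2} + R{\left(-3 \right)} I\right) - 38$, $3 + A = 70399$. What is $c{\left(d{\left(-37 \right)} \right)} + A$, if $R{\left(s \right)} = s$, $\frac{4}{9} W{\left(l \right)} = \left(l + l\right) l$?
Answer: $63898$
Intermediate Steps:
$A = 70396$ ($A = -3 + 70399 = 70396$)
$W{\left(l \right)} = \frac{9 l^{2}}{2}$ ($W{\left(l \right)} = \frac{9 \left(l + l\right) l}{4} = \frac{9 \cdot 2 l l}{4} = \frac{9 \cdot 2 l^{2}}{4} = \frac{9 l^{2}}{2}$)
$d{\left(I \right)} = -38 + I^{2} - 3 I$ ($d{\left(I \right)} = \left(I^{2} - 3 I\right) - 38 = -38 + I^{2} - 3 I$)
$c{\left(p \right)} = -6498$ ($c{\left(p \right)} = - 4 \frac{9 \left(-19\right)^{2}}{2} = - 4 \cdot \frac{9}{2} \cdot 361 = \left(-4\right) \frac{3249}{2} = -6498$)
$c{\left(d{\left(-37 \right)} \right)} + A = -6498 + 70396 = 63898$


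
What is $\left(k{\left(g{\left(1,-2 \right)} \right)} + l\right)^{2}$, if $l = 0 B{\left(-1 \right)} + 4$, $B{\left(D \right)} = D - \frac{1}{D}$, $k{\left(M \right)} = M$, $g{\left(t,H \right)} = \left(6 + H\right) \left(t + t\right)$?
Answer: $144$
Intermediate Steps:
$g{\left(t,H \right)} = 2 t \left(6 + H\right)$ ($g{\left(t,H \right)} = \left(6 + H\right) 2 t = 2 t \left(6 + H\right)$)
$l = 4$ ($l = 0 \left(-1 - \frac{1}{-1}\right) + 4 = 0 \left(-1 - -1\right) + 4 = 0 \left(-1 + 1\right) + 4 = 0 \cdot 0 + 4 = 0 + 4 = 4$)
$\left(k{\left(g{\left(1,-2 \right)} \right)} + l\right)^{2} = \left(2 \cdot 1 \left(6 - 2\right) + 4\right)^{2} = \left(2 \cdot 1 \cdot 4 + 4\right)^{2} = \left(8 + 4\right)^{2} = 12^{2} = 144$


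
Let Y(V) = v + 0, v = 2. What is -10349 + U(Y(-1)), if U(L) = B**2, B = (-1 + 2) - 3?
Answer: -10345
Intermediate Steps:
B = -2 (B = 1 - 3 = -2)
Y(V) = 2 (Y(V) = 2 + 0 = 2)
U(L) = 4 (U(L) = (-2)**2 = 4)
-10349 + U(Y(-1)) = -10349 + 4 = -10345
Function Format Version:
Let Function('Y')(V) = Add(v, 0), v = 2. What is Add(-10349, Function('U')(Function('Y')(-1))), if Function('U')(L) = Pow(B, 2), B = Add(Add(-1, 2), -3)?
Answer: -10345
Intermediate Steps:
B = -2 (B = Add(1, -3) = -2)
Function('Y')(V) = 2 (Function('Y')(V) = Add(2, 0) = 2)
Function('U')(L) = 4 (Function('U')(L) = Pow(-2, 2) = 4)
Add(-10349, Function('U')(Function('Y')(-1))) = Add(-10349, 4) = -10345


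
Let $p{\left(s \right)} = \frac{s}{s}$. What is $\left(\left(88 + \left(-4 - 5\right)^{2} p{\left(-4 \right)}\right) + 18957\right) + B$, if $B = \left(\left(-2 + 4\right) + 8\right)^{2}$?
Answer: $19226$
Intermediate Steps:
$B = 100$ ($B = \left(2 + 8\right)^{2} = 10^{2} = 100$)
$p{\left(s \right)} = 1$
$\left(\left(88 + \left(-4 - 5\right)^{2} p{\left(-4 \right)}\right) + 18957\right) + B = \left(\left(88 + \left(-4 - 5\right)^{2} \cdot 1\right) + 18957\right) + 100 = \left(\left(88 + \left(-9\right)^{2} \cdot 1\right) + 18957\right) + 100 = \left(\left(88 + 81 \cdot 1\right) + 18957\right) + 100 = \left(\left(88 + 81\right) + 18957\right) + 100 = \left(169 + 18957\right) + 100 = 19126 + 100 = 19226$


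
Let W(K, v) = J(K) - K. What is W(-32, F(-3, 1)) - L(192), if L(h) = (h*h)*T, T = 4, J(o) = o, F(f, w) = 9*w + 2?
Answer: -147456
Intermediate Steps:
F(f, w) = 2 + 9*w
W(K, v) = 0 (W(K, v) = K - K = 0)
L(h) = 4*h² (L(h) = (h*h)*4 = h²*4 = 4*h²)
W(-32, F(-3, 1)) - L(192) = 0 - 4*192² = 0 - 4*36864 = 0 - 1*147456 = 0 - 147456 = -147456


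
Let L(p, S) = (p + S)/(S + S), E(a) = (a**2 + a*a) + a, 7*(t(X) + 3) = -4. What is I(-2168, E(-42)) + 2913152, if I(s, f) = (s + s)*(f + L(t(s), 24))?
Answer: -256283777/21 ≈ -1.2204e+7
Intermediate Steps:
t(X) = -25/7 (t(X) = -3 + (1/7)*(-4) = -3 - 4/7 = -25/7)
E(a) = a + 2*a**2 (E(a) = (a**2 + a**2) + a = 2*a**2 + a = a + 2*a**2)
L(p, S) = (S + p)/(2*S) (L(p, S) = (S + p)/((2*S)) = (S + p)*(1/(2*S)) = (S + p)/(2*S))
I(s, f) = 2*s*(143/336 + f) (I(s, f) = (s + s)*(f + (1/2)*(24 - 25/7)/24) = (2*s)*(f + (1/2)*(1/24)*(143/7)) = (2*s)*(f + 143/336) = (2*s)*(143/336 + f) = 2*s*(143/336 + f))
I(-2168, E(-42)) + 2913152 = (1/168)*(-2168)*(143 + 336*(-42*(1 + 2*(-42)))) + 2913152 = (1/168)*(-2168)*(143 + 336*(-42*(1 - 84))) + 2913152 = (1/168)*(-2168)*(143 + 336*(-42*(-83))) + 2913152 = (1/168)*(-2168)*(143 + 336*3486) + 2913152 = (1/168)*(-2168)*(143 + 1171296) + 2913152 = (1/168)*(-2168)*1171439 + 2913152 = -317459969/21 + 2913152 = -256283777/21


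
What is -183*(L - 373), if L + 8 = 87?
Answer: 53802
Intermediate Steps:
L = 79 (L = -8 + 87 = 79)
-183*(L - 373) = -183*(79 - 373) = -183*(-294) = 53802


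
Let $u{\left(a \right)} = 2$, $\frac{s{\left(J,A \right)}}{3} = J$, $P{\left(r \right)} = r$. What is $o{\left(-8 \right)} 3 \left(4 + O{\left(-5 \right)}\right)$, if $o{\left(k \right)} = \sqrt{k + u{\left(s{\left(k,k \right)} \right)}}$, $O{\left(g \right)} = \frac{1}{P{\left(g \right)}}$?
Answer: $\frac{57 i \sqrt{6}}{5} \approx 27.924 i$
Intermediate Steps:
$O{\left(g \right)} = \frac{1}{g}$
$s{\left(J,A \right)} = 3 J$
$o{\left(k \right)} = \sqrt{2 + k}$ ($o{\left(k \right)} = \sqrt{k + 2} = \sqrt{2 + k}$)
$o{\left(-8 \right)} 3 \left(4 + O{\left(-5 \right)}\right) = \sqrt{2 - 8} \cdot 3 \left(4 + \frac{1}{-5}\right) = \sqrt{-6} \cdot 3 \left(4 - \frac{1}{5}\right) = i \sqrt{6} \cdot 3 \cdot \frac{19}{5} = i \sqrt{6} \cdot \frac{57}{5} = \frac{57 i \sqrt{6}}{5}$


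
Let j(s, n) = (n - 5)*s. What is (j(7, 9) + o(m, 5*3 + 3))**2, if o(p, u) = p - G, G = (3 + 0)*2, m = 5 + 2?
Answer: 841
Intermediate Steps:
m = 7
G = 6 (G = 3*2 = 6)
j(s, n) = s*(-5 + n) (j(s, n) = (-5 + n)*s = s*(-5 + n))
o(p, u) = -6 + p (o(p, u) = p - 1*6 = p - 6 = -6 + p)
(j(7, 9) + o(m, 5*3 + 3))**2 = (7*(-5 + 9) + (-6 + 7))**2 = (7*4 + 1)**2 = (28 + 1)**2 = 29**2 = 841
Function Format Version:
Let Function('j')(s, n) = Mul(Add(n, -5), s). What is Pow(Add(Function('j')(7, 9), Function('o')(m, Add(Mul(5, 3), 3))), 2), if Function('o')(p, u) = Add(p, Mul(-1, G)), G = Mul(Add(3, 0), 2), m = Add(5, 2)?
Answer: 841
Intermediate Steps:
m = 7
G = 6 (G = Mul(3, 2) = 6)
Function('j')(s, n) = Mul(s, Add(-5, n)) (Function('j')(s, n) = Mul(Add(-5, n), s) = Mul(s, Add(-5, n)))
Function('o')(p, u) = Add(-6, p) (Function('o')(p, u) = Add(p, Mul(-1, 6)) = Add(p, -6) = Add(-6, p))
Pow(Add(Function('j')(7, 9), Function('o')(m, Add(Mul(5, 3), 3))), 2) = Pow(Add(Mul(7, Add(-5, 9)), Add(-6, 7)), 2) = Pow(Add(Mul(7, 4), 1), 2) = Pow(Add(28, 1), 2) = Pow(29, 2) = 841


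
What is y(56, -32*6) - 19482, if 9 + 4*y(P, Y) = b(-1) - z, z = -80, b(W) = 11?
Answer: -38923/2 ≈ -19462.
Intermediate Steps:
y(P, Y) = 41/2 (y(P, Y) = -9/4 + (11 - 1*(-80))/4 = -9/4 + (11 + 80)/4 = -9/4 + (1/4)*91 = -9/4 + 91/4 = 41/2)
y(56, -32*6) - 19482 = 41/2 - 19482 = -38923/2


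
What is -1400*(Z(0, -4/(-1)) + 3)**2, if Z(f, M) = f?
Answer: -12600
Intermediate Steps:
-1400*(Z(0, -4/(-1)) + 3)**2 = -1400*(0 + 3)**2 = -1400*3**2 = -1400*9 = -12600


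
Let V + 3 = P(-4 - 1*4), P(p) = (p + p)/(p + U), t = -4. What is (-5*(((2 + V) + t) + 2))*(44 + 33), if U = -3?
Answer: 595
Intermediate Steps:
P(p) = 2*p/(-3 + p) (P(p) = (p + p)/(p - 3) = (2*p)/(-3 + p) = 2*p/(-3 + p))
V = -17/11 (V = -3 + 2*(-4 - 1*4)/(-3 + (-4 - 1*4)) = -3 + 2*(-4 - 4)/(-3 + (-4 - 4)) = -3 + 2*(-8)/(-3 - 8) = -3 + 2*(-8)/(-11) = -3 + 2*(-8)*(-1/11) = -3 + 16/11 = -17/11 ≈ -1.5455)
(-5*(((2 + V) + t) + 2))*(44 + 33) = (-5*(((2 - 17/11) - 4) + 2))*(44 + 33) = -5*((5/11 - 4) + 2)*77 = -5*(-39/11 + 2)*77 = -5*(-17/11)*77 = (85/11)*77 = 595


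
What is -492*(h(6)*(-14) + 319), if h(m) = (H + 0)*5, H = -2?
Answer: -225828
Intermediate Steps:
h(m) = -10 (h(m) = (-2 + 0)*5 = -2*5 = -10)
-492*(h(6)*(-14) + 319) = -492*(-10*(-14) + 319) = -492*(140 + 319) = -492*459 = -225828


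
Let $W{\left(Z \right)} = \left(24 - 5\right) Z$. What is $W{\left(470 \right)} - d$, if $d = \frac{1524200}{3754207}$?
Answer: $\frac{33523544310}{3754207} \approx 8929.6$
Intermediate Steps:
$W{\left(Z \right)} = 19 Z$
$d = \frac{1524200}{3754207}$ ($d = 1524200 \cdot \frac{1}{3754207} = \frac{1524200}{3754207} \approx 0.406$)
$W{\left(470 \right)} - d = 19 \cdot 470 - \frac{1524200}{3754207} = 8930 - \frac{1524200}{3754207} = \frac{33523544310}{3754207}$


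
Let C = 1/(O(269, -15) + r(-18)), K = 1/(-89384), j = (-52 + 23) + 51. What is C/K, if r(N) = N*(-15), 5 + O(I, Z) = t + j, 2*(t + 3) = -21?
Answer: -178768/547 ≈ -326.82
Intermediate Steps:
t = -27/2 (t = -3 + (½)*(-21) = -3 - 21/2 = -27/2 ≈ -13.500)
j = 22 (j = -29 + 51 = 22)
O(I, Z) = 7/2 (O(I, Z) = -5 + (-27/2 + 22) = -5 + 17/2 = 7/2)
K = -1/89384 ≈ -1.1188e-5
r(N) = -15*N
C = 2/547 (C = 1/(7/2 - 15*(-18)) = 1/(7/2 + 270) = 1/(547/2) = 2/547 ≈ 0.0036563)
C/K = 2/(547*(-1/89384)) = (2/547)*(-89384) = -178768/547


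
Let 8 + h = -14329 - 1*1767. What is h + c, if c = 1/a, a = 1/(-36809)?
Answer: -52913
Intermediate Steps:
a = -1/36809 ≈ -2.7167e-5
h = -16104 (h = -8 + (-14329 - 1*1767) = -8 + (-14329 - 1767) = -8 - 16096 = -16104)
c = -36809 (c = 1/(-1/36809) = -36809)
h + c = -16104 - 36809 = -52913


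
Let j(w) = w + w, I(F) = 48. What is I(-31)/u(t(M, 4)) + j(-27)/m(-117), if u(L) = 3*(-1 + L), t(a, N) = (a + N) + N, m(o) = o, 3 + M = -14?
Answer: -74/65 ≈ -1.1385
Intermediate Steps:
M = -17 (M = -3 - 14 = -17)
t(a, N) = a + 2*N (t(a, N) = (N + a) + N = a + 2*N)
u(L) = -3 + 3*L
j(w) = 2*w
I(-31)/u(t(M, 4)) + j(-27)/m(-117) = 48/(-3 + 3*(-17 + 2*4)) + (2*(-27))/(-117) = 48/(-3 + 3*(-17 + 8)) - 54*(-1/117) = 48/(-3 + 3*(-9)) + 6/13 = 48/(-3 - 27) + 6/13 = 48/(-30) + 6/13 = 48*(-1/30) + 6/13 = -8/5 + 6/13 = -74/65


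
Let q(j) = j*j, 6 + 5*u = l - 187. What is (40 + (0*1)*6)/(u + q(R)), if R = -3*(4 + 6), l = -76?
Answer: 200/4231 ≈ 0.047270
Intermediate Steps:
R = -30 (R = -3*10 = -30)
u = -269/5 (u = -6/5 + (-76 - 187)/5 = -6/5 + (⅕)*(-263) = -6/5 - 263/5 = -269/5 ≈ -53.800)
q(j) = j²
(40 + (0*1)*6)/(u + q(R)) = (40 + (0*1)*6)/(-269/5 + (-30)²) = (40 + 0*6)/(-269/5 + 900) = (40 + 0)/(4231/5) = 40*(5/4231) = 200/4231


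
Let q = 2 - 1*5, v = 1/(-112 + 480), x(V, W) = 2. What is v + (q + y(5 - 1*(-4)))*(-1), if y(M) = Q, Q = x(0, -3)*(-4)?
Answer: 4049/368 ≈ 11.003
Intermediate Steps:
v = 1/368 ≈ 0.0027174
Q = -8 (Q = 2*(-4) = -8)
q = -3 (q = 2 - 5 = -3)
y(M) = -8
v + (q + y(5 - 1*(-4)))*(-1) = 1/368 + (-3 - 8)*(-1) = 1/368 - 11*(-1) = 1/368 + 11 = 4049/368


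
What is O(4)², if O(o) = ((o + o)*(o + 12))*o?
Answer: 262144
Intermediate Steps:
O(o) = 2*o²*(12 + o) (O(o) = ((2*o)*(12 + o))*o = (2*o*(12 + o))*o = 2*o²*(12 + o))
O(4)² = (2*4²*(12 + 4))² = (2*16*16)² = 512² = 262144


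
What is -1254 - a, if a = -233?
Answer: -1021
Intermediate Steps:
-1254 - a = -1254 - 1*(-233) = -1254 + 233 = -1021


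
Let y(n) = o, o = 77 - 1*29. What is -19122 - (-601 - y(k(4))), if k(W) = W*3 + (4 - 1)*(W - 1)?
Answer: -18473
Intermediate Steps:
o = 48 (o = 77 - 29 = 48)
k(W) = -3 + 6*W (k(W) = 3*W + 3*(-1 + W) = 3*W + (-3 + 3*W) = -3 + 6*W)
y(n) = 48
-19122 - (-601 - y(k(4))) = -19122 - (-601 - 1*48) = -19122 - (-601 - 48) = -19122 - 1*(-649) = -19122 + 649 = -18473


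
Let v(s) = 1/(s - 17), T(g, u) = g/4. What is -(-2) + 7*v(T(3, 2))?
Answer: 102/65 ≈ 1.5692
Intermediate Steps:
T(g, u) = g/4 (T(g, u) = g*(¼) = g/4)
v(s) = 1/(-17 + s)
-(-2) + 7*v(T(3, 2)) = -(-2) + 7/(-17 + (¼)*3) = -1*(-2) + 7/(-17 + ¾) = 2 + 7/(-65/4) = 2 + 7*(-4/65) = 2 - 28/65 = 102/65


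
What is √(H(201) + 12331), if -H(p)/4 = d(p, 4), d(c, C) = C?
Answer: √12315 ≈ 110.97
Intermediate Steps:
H(p) = -16 (H(p) = -4*4 = -16)
√(H(201) + 12331) = √(-16 + 12331) = √12315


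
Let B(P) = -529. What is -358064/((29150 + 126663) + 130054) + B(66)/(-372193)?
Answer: -5787725683/4625986797 ≈ -1.2511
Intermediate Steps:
-358064/((29150 + 126663) + 130054) + B(66)/(-372193) = -358064/((29150 + 126663) + 130054) - 529/(-372193) = -358064/(155813 + 130054) - 529*(-1/372193) = -358064/285867 + 529/372193 = -358064*1/285867 + 529/372193 = -15568/12429 + 529/372193 = -5787725683/4625986797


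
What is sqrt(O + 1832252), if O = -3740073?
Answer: I*sqrt(1907821) ≈ 1381.2*I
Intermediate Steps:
sqrt(O + 1832252) = sqrt(-3740073 + 1832252) = sqrt(-1907821) = I*sqrt(1907821)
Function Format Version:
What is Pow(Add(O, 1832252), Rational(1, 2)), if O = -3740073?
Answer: Mul(I, Pow(1907821, Rational(1, 2))) ≈ Mul(1381.2, I)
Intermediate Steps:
Pow(Add(O, 1832252), Rational(1, 2)) = Pow(Add(-3740073, 1832252), Rational(1, 2)) = Pow(-1907821, Rational(1, 2)) = Mul(I, Pow(1907821, Rational(1, 2)))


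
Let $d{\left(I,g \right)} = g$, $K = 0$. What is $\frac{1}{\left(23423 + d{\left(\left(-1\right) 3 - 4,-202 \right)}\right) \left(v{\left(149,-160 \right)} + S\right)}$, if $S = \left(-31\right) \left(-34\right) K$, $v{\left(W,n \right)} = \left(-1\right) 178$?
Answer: $- \frac{1}{4133338} \approx -2.4194 \cdot 10^{-7}$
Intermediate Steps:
$v{\left(W,n \right)} = -178$
$S = 0$ ($S = \left(-31\right) \left(-34\right) 0 = 1054 \cdot 0 = 0$)
$\frac{1}{\left(23423 + d{\left(\left(-1\right) 3 - 4,-202 \right)}\right) \left(v{\left(149,-160 \right)} + S\right)} = \frac{1}{\left(23423 - 202\right) \left(-178 + 0\right)} = \frac{1}{23221 \left(-178\right)} = \frac{1}{-4133338} = - \frac{1}{4133338}$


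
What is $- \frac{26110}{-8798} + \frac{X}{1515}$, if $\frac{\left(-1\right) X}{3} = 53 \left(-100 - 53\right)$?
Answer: $\frac{42264266}{2221495} \approx 19.025$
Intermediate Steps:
$X = 24327$ ($X = - 3 \cdot 53 \left(-100 - 53\right) = - 3 \cdot 53 \left(-153\right) = \left(-3\right) \left(-8109\right) = 24327$)
$- \frac{26110}{-8798} + \frac{X}{1515} = - \frac{26110}{-8798} + \frac{24327}{1515} = \left(-26110\right) \left(- \frac{1}{8798}\right) + 24327 \cdot \frac{1}{1515} = \frac{13055}{4399} + \frac{8109}{505} = \frac{42264266}{2221495}$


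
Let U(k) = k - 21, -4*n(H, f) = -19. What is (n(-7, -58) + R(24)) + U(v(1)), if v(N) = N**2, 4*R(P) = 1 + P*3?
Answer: 3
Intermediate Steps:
n(H, f) = 19/4 (n(H, f) = -1/4*(-19) = 19/4)
R(P) = 1/4 + 3*P/4 (R(P) = (1 + P*3)/4 = (1 + 3*P)/4 = 1/4 + 3*P/4)
U(k) = -21 + k
(n(-7, -58) + R(24)) + U(v(1)) = (19/4 + (1/4 + (3/4)*24)) + (-21 + 1**2) = (19/4 + (1/4 + 18)) + (-21 + 1) = (19/4 + 73/4) - 20 = 23 - 20 = 3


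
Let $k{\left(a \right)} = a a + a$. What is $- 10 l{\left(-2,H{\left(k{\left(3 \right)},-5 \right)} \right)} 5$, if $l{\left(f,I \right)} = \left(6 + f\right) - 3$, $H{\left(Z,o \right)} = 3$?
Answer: $-50$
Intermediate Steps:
$k{\left(a \right)} = a + a^{2}$ ($k{\left(a \right)} = a^{2} + a = a + a^{2}$)
$l{\left(f,I \right)} = 3 + f$
$- 10 l{\left(-2,H{\left(k{\left(3 \right)},-5 \right)} \right)} 5 = - 10 \left(3 - 2\right) 5 = \left(-10\right) 1 \cdot 5 = \left(-10\right) 5 = -50$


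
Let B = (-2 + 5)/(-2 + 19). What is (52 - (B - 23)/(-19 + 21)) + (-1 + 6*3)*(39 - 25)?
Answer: 5124/17 ≈ 301.41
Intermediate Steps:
B = 3/17 ≈ 0.17647
(52 - (B - 23)/(-19 + 21)) + (-1 + 6*3)*(39 - 25) = (52 - (3/17 - 23)/(-19 + 21)) + (-1 + 6*3)*(39 - 25) = (52 - (-388)/(17*2)) + (-1 + 18)*14 = (52 - (-388)/(17*2)) + 17*14 = (52 - 1*(-194/17)) + 238 = (52 + 194/17) + 238 = 1078/17 + 238 = 5124/17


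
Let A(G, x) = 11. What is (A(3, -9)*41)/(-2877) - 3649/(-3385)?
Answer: 8971538/9738645 ≈ 0.92123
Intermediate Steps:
(A(3, -9)*41)/(-2877) - 3649/(-3385) = (11*41)/(-2877) - 3649/(-3385) = 451*(-1/2877) - 3649*(-1/3385) = -451/2877 + 3649/3385 = 8971538/9738645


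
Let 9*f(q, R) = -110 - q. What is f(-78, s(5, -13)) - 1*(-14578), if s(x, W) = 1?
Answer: 131170/9 ≈ 14574.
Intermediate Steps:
f(q, R) = -110/9 - q/9 (f(q, R) = (-110 - q)/9 = -110/9 - q/9)
f(-78, s(5, -13)) - 1*(-14578) = (-110/9 - ⅑*(-78)) - 1*(-14578) = (-110/9 + 26/3) + 14578 = -32/9 + 14578 = 131170/9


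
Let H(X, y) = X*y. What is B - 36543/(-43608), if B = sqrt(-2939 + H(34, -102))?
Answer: 12181/14536 + I*sqrt(6407) ≈ 0.83799 + 80.044*I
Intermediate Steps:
B = I*sqrt(6407) (B = sqrt(-2939 + 34*(-102)) = sqrt(-2939 - 3468) = sqrt(-6407) = I*sqrt(6407) ≈ 80.044*I)
B - 36543/(-43608) = I*sqrt(6407) - 36543/(-43608) = I*sqrt(6407) - 36543*(-1/43608) = I*sqrt(6407) + 12181/14536 = 12181/14536 + I*sqrt(6407)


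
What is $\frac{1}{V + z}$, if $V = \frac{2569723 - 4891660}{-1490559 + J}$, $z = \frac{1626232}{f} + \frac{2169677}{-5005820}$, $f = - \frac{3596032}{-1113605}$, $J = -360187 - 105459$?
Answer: $\frac{220086375773945120}{110836789043321722229861} \approx 1.9857 \cdot 10^{-6}$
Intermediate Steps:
$J = -465646$
$f = \frac{3596032}{1113605}$ ($f = \left(-3596032\right) \left(- \frac{1}{1113605}\right) = \frac{3596032}{1113605} \approx 3.2292$)
$z = \frac{283294766677334173}{562534028320}$ ($z = \frac{1626232}{\frac{3596032}{1113605}} + \frac{2169677}{-5005820} = 1626232 \cdot \frac{1113605}{3596032} + 2169677 \left(- \frac{1}{5005820}\right) = \frac{226372510795}{449504} - \frac{2169677}{5005820} = \frac{283294766677334173}{562534028320} \approx 5.036 \cdot 10^{5}$)
$V = \frac{2321937}{1956205}$ ($V = \frac{2569723 - 4891660}{-1490559 - 465646} = - \frac{2321937}{-1956205} = \left(-2321937\right) \left(- \frac{1}{1956205}\right) = \frac{2321937}{1956205} \approx 1.187$)
$\frac{1}{V + z} = \frac{1}{\frac{2321937}{1956205} + \frac{283294766677334173}{562534028320}} = \frac{1}{\frac{110836789043321722229861}{220086375773945120}} = \frac{220086375773945120}{110836789043321722229861}$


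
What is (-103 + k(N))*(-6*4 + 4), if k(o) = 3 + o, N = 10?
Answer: 1800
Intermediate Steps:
(-103 + k(N))*(-6*4 + 4) = (-103 + (3 + 10))*(-6*4 + 4) = (-103 + 13)*(-24 + 4) = -90*(-20) = 1800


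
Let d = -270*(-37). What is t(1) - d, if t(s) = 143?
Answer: -9847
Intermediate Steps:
d = 9990
t(1) - d = 143 - 1*9990 = 143 - 9990 = -9847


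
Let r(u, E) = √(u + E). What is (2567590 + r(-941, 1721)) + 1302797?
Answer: 3870387 + 2*√195 ≈ 3.8704e+6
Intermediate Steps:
r(u, E) = √(E + u)
(2567590 + r(-941, 1721)) + 1302797 = (2567590 + √(1721 - 941)) + 1302797 = (2567590 + √780) + 1302797 = (2567590 + 2*√195) + 1302797 = 3870387 + 2*√195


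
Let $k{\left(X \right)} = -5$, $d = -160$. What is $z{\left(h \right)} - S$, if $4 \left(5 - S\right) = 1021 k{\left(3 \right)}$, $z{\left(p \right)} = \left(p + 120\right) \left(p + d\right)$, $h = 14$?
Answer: $- \frac{83381}{4} \approx -20845.0$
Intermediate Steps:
$z{\left(p \right)} = \left(-160 + p\right) \left(120 + p\right)$ ($z{\left(p \right)} = \left(p + 120\right) \left(p - 160\right) = \left(120 + p\right) \left(-160 + p\right) = \left(-160 + p\right) \left(120 + p\right)$)
$S = \frac{5125}{4}$ ($S = 5 - \frac{1021 \left(-5\right)}{4} = 5 - - \frac{5105}{4} = 5 + \frac{5105}{4} = \frac{5125}{4} \approx 1281.3$)
$z{\left(h \right)} - S = \left(-19200 + 14^{2} - 560\right) - \frac{5125}{4} = \left(-19200 + 196 - 560\right) - \frac{5125}{4} = -19564 - \frac{5125}{4} = - \frac{83381}{4}$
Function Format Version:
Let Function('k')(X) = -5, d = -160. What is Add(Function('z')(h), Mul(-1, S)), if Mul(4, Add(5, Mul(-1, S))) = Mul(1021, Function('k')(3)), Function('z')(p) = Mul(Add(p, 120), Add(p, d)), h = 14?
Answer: Rational(-83381, 4) ≈ -20845.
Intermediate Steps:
Function('z')(p) = Mul(Add(-160, p), Add(120, p)) (Function('z')(p) = Mul(Add(p, 120), Add(p, -160)) = Mul(Add(120, p), Add(-160, p)) = Mul(Add(-160, p), Add(120, p)))
S = Rational(5125, 4) (S = Add(5, Mul(Rational(-1, 4), Mul(1021, -5))) = Add(5, Mul(Rational(-1, 4), -5105)) = Add(5, Rational(5105, 4)) = Rational(5125, 4) ≈ 1281.3)
Add(Function('z')(h), Mul(-1, S)) = Add(Add(-19200, Pow(14, 2), Mul(-40, 14)), Mul(-1, Rational(5125, 4))) = Add(Add(-19200, 196, -560), Rational(-5125, 4)) = Add(-19564, Rational(-5125, 4)) = Rational(-83381, 4)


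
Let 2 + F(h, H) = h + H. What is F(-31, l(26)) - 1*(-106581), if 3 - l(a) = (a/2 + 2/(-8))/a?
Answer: 11081253/104 ≈ 1.0655e+5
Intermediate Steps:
l(a) = 3 - (-¼ + a/2)/a (l(a) = 3 - (a/2 + 2/(-8))/a = 3 - (a*(½) + 2*(-⅛))/a = 3 - (a/2 - ¼)/a = 3 - (-¼ + a/2)/a)
F(h, H) = -2 + H + h (F(h, H) = -2 + (h + H) = -2 + (H + h) = -2 + H + h)
F(-31, l(26)) - 1*(-106581) = (-2 + (¼)*(1 + 10*26)/26 - 31) - 1*(-106581) = (-2 + (¼)*(1/26)*(1 + 260) - 31) + 106581 = (-2 + (¼)*(1/26)*261 - 31) + 106581 = (-2 + 261/104 - 31) + 106581 = -3171/104 + 106581 = 11081253/104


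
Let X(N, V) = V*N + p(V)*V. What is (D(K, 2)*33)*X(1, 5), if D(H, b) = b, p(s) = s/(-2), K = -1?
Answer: -495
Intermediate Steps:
p(s) = -s/2 (p(s) = s*(-1/2) = -s/2)
X(N, V) = -V**2/2 + N*V (X(N, V) = V*N + (-V/2)*V = N*V - V**2/2 = -V**2/2 + N*V)
(D(K, 2)*33)*X(1, 5) = (2*33)*((1/2)*5*(-1*5 + 2*1)) = 66*((1/2)*5*(-5 + 2)) = 66*((1/2)*5*(-3)) = 66*(-15/2) = -495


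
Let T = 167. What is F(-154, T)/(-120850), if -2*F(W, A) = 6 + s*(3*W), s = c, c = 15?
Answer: -1731/60425 ≈ -0.028647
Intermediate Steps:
s = 15
F(W, A) = -3 - 45*W/2 (F(W, A) = -(6 + 15*(3*W))/2 = -(6 + 45*W)/2 = -3 - 45*W/2)
F(-154, T)/(-120850) = (-3 - 45/2*(-154))/(-120850) = (-3 + 3465)*(-1/120850) = 3462*(-1/120850) = -1731/60425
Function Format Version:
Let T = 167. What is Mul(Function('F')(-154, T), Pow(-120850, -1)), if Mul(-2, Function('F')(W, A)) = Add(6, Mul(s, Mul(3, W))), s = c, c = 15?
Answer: Rational(-1731, 60425) ≈ -0.028647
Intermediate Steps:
s = 15
Function('F')(W, A) = Add(-3, Mul(Rational(-45, 2), W)) (Function('F')(W, A) = Mul(Rational(-1, 2), Add(6, Mul(15, Mul(3, W)))) = Mul(Rational(-1, 2), Add(6, Mul(45, W))) = Add(-3, Mul(Rational(-45, 2), W)))
Mul(Function('F')(-154, T), Pow(-120850, -1)) = Mul(Add(-3, Mul(Rational(-45, 2), -154)), Pow(-120850, -1)) = Mul(Add(-3, 3465), Rational(-1, 120850)) = Mul(3462, Rational(-1, 120850)) = Rational(-1731, 60425)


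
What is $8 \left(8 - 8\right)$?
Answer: $0$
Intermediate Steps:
$8 \left(8 - 8\right) = 8 \cdot 0 = 0$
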